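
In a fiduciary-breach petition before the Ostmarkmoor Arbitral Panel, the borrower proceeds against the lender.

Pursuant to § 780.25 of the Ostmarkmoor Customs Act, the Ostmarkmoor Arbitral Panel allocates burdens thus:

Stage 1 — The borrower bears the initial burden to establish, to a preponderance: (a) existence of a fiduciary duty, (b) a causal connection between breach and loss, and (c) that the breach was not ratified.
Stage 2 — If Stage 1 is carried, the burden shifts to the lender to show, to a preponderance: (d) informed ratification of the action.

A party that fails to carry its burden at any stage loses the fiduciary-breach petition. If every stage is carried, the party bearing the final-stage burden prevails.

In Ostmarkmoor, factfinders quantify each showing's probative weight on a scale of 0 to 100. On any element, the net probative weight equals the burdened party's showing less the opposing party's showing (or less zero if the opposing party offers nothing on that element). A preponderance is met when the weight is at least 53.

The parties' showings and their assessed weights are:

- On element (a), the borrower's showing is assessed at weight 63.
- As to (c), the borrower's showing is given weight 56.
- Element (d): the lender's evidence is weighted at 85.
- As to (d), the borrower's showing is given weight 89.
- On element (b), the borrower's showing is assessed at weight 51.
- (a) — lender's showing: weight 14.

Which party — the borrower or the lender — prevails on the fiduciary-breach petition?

Stage 1 (borrower, a preponderance, weight is at least 53): (a) net 63−14=49 < 53 — fails; (b) 51 < 53 — fails; (c) 56 ≥ 53 — meets.
  The borrower does not carry Stage 1.
The lender prevails.

lender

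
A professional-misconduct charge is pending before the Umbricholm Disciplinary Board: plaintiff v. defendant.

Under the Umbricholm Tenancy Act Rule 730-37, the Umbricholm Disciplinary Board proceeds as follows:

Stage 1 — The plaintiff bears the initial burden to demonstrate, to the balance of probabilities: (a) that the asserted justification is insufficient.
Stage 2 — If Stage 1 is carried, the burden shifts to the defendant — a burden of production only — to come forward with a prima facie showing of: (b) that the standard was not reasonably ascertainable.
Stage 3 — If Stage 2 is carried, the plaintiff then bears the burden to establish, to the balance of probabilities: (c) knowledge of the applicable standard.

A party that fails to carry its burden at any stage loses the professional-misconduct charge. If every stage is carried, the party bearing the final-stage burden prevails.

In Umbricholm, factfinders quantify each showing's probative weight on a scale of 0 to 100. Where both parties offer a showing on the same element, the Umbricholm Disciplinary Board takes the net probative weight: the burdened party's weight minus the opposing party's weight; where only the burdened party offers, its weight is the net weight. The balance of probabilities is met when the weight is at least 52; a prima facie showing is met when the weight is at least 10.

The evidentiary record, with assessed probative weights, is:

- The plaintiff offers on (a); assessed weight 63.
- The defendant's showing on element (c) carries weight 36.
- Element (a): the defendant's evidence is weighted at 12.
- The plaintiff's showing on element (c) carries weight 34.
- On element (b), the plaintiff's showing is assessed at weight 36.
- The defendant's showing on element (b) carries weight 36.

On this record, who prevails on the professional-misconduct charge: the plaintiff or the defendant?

Stage 1 (plaintiff, the balance of probabilities, weight is at least 52): (a) net 63−12=51 < 52 — fails.
  The plaintiff does not carry Stage 1.
The defendant prevails.

defendant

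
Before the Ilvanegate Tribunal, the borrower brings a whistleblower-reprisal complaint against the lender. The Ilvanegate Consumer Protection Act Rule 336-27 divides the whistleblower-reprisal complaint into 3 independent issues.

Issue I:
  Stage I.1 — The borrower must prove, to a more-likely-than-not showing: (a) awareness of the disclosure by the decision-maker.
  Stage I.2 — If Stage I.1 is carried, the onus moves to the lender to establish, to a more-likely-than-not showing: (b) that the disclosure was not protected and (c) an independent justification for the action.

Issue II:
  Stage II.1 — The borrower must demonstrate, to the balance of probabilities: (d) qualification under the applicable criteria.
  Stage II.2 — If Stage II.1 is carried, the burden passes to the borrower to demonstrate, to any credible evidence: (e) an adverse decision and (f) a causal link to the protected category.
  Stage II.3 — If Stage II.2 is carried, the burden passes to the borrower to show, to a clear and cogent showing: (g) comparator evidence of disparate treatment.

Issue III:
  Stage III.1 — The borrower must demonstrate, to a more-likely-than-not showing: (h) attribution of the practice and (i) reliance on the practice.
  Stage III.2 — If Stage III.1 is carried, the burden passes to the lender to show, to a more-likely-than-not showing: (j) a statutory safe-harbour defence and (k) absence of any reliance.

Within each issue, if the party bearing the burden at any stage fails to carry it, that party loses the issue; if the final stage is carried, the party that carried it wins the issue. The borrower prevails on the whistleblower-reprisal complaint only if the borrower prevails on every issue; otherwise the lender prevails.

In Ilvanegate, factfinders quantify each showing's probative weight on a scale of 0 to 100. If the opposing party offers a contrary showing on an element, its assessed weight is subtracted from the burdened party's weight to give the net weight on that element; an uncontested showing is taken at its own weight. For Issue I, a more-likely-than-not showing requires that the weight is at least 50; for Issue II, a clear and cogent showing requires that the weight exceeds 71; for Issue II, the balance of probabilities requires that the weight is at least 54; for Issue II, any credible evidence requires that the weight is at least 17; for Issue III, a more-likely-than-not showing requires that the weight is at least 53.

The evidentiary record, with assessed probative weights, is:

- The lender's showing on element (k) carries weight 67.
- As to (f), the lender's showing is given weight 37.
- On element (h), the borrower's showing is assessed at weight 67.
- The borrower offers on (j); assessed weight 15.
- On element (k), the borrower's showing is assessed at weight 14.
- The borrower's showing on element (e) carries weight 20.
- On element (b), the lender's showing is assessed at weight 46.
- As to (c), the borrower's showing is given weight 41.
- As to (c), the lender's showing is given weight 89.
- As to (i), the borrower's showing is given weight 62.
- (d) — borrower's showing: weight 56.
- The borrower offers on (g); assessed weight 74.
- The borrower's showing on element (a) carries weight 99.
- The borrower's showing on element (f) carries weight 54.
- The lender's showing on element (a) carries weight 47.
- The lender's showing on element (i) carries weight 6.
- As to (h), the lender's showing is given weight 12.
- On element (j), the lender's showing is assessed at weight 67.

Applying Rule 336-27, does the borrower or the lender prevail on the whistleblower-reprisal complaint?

— Issue I —
At Stage I.1 the borrower must meet a more-likely-than-not showing (weight is at least 50): on (a) the weight is 99 less the opposing 47 gives net 52, ≥ 50, so (a) meets the standard.
  The borrower carries Stage I.1; the lender now bears the burden.
At Stage I.2 the lender must meet a more-likely-than-not showing (weight is at least 50): on (b) the weight is 46, < 50, so (b) does not meet the standard; on (c) the weight is 89 less the opposing 41 gives net 48, which does not reach 50, so (c) does not meet the standard.
  Stage I.2 not carried; the lender fails its burden.
The analysis ends at Stage I.2; the borrower prevails on this issue.
— Issue II —
Stage II.1 (borrower, the balance of probabilities, weight is at least 54): (d) 56 ≥ 54 — meets.
  Stage II.1 carried; the burden remains with the borrower.
Stage II.2 (borrower, any credible evidence, weight is at least 17): (e) 20 ≥ 17 — meets; (f) net 54−37=17 ≥ 17 — meets.
  All elements met. The borrower retains the burden for Stage II.3.
Stage II.3 (borrower, a clear and cogent showing, weight exceeds 71): (g) 74 > 71 — meets.
  Stage II.3 carried; the final stage is satisfied.
All stages carried — the borrower prevails on this issue.
— Issue III —
Stage III.1 — burden on borrower; standard: a more-likely-than-not showing (weight is at least 53).
    (h): 67 − 12 = 55 ≥ 53 [met]
    (i): 62 − 6 = 56 ≥ 53 [met]
  Stage III.1 carried; the burden shifts to the lender.
Stage III.2 — burden on lender; standard: a more-likely-than-not showing (weight is at least 53).
    (j): 67 − 15 = 52 < 53 [not met]
    (k): 67 − 14 = 53 ≥ 53 [met]
  Not every element is met, so the lender fails to carry Stage III.2.
The analysis ends at Stage III.2; the borrower prevails on this issue.
Per-issue: Issue I → borrower; Issue II → borrower; Issue III → borrower. The borrower must prevail on every issue; overall, the borrower prevails.

borrower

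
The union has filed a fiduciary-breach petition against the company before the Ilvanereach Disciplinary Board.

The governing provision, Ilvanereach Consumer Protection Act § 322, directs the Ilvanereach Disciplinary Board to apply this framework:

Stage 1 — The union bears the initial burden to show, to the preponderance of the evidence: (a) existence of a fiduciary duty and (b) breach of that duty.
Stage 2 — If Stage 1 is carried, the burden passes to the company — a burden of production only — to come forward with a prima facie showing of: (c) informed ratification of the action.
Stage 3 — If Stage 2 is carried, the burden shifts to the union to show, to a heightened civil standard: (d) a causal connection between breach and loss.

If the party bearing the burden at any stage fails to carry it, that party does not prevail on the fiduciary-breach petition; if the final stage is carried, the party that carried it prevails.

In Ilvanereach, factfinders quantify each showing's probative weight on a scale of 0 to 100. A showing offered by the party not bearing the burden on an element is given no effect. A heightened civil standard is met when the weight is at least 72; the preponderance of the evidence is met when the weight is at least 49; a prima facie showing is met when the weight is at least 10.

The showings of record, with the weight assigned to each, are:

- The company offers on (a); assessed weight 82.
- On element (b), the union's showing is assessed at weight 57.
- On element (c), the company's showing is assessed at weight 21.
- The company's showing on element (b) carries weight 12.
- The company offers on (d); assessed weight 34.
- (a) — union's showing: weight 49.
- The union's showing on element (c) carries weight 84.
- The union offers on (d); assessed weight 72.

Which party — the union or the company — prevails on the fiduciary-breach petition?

union

Stage 1 (union, the preponderance of the evidence, weight is at least 49): (a) 49 (company's 82 disregarded) ≥ 49 — meets; (b) 57 (company's 12 disregarded) ≥ 49 — meets.
  All elements met. The burden passes to the company.
Stage 2 (company, a prima facie showing, weight is at least 10): (c) 21 (union's 84 disregarded) ≥ 10 — meets.
  Stage 2 is satisfied; the onus moves to the union.
Stage 3 (union, a heightened civil standard, weight is at least 72): (d) 72 (company's 34 disregarded) ≥ 72 — meets.
  Stage 3 carried; the final stage is satisfied.
Every stage carried; the union prevails.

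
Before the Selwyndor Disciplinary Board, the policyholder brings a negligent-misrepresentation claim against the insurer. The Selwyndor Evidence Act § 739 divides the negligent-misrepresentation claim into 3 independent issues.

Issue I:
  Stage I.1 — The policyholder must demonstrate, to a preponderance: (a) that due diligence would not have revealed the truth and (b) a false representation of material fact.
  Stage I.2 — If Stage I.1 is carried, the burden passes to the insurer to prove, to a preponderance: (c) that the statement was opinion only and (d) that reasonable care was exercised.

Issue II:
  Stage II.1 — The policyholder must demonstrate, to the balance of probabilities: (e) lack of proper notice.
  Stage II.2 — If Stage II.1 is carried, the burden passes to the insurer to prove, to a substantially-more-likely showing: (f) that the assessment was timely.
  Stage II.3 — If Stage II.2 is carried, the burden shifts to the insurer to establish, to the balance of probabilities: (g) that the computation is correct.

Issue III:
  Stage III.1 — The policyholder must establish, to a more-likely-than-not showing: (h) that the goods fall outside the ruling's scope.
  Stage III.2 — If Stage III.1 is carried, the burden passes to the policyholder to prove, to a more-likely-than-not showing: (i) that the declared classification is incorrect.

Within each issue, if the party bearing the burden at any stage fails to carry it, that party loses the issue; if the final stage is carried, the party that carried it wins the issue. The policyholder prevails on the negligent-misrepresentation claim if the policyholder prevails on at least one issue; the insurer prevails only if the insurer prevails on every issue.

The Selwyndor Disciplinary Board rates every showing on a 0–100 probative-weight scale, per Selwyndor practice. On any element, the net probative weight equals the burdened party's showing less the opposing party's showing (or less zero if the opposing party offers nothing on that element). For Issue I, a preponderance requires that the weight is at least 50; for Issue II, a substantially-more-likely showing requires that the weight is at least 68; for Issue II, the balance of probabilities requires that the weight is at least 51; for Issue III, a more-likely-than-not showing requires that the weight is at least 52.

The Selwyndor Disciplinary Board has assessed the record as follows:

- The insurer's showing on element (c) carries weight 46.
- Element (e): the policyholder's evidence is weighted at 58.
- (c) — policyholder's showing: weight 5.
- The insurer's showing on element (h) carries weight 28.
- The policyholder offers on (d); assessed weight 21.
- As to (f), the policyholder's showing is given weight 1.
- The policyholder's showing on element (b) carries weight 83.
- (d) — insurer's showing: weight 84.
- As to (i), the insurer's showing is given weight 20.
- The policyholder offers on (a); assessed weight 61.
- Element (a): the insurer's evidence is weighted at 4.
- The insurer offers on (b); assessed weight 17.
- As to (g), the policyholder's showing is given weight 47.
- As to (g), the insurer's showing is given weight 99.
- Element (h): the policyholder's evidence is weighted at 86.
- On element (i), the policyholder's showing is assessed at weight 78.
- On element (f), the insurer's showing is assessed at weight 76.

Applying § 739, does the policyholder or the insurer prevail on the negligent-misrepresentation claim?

— Issue I —
Stage I.1 — burden on policyholder; standard: a preponderance (weight is at least 50).
    (a): 61 − 4 = 57 ≥ 50 [met]
    (b): 83 − 17 = 66 ≥ 50 [met]
  The policyholder carries Stage I.1; the insurer now bears the burden.
Stage I.2 — burden on insurer; standard: a preponderance (weight is at least 50).
    (c): 46 − 5 = 41 < 50 [not met]
    (d): 84 − 21 = 63 ≥ 50 [met]
  Stage I.2 not carried; the insurer fails its burden.
The analysis ends at Stage I.2; the policyholder prevails on this issue.
— Issue II —
Stage II.1 — burden on policyholder; standard: the balance of probabilities (weight is at least 51).
    (e): 58 ≥ 51 [met]
  All elements met. The burden passes to the insurer.
Stage II.2 — burden on insurer; standard: a substantially-more-likely showing (weight is at least 68).
    (f): 76 − 1 = 75 ≥ 68 [met]
  All elements met. The insurer retains the burden for Stage II.3.
Stage II.3 — burden on insurer; standard: the balance of probabilities (weight is at least 51).
    (g): 99 − 47 = 52 ≥ 51 [met]
  Stage II.3 carried; the final stage is satisfied.
With every stage satisfied, the insurer prevails on this issue.
— Issue III —
Stage III.1 (policyholder, a more-likely-than-not showing, weight is at least 52): (h) net 86−28=58 ≥ 52 — meets.
  Stage III.1 is satisfied; the policyholder continues to bear the burden.
Stage III.2 (policyholder, a more-likely-than-not showing, weight is at least 52): (i) net 78−20=58 ≥ 52 — meets.
  The policyholder carries the last stage.
With every stage satisfied, the policyholder prevails on this issue.
Per-issue: Issue I → policyholder; Issue II → insurer; Issue III → policyholder. The policyholder must prevail on at least one issue; overall, the policyholder prevails.

policyholder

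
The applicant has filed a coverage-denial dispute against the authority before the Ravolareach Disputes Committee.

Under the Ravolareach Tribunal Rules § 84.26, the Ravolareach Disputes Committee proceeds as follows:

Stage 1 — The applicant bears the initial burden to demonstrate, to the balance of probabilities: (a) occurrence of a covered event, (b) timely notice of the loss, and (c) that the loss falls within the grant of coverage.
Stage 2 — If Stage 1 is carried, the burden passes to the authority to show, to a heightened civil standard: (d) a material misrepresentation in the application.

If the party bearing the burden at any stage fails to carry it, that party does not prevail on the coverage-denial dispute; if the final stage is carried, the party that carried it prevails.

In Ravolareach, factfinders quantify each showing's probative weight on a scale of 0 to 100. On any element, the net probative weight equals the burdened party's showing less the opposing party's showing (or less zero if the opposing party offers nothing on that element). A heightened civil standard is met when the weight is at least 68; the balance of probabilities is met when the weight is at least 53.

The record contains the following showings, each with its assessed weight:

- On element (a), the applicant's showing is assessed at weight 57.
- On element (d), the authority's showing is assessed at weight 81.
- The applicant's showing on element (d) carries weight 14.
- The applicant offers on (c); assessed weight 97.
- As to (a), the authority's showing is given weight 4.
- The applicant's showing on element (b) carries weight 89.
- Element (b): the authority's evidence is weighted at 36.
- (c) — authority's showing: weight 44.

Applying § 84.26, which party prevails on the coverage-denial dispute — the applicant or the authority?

applicant

Stage 1 (applicant, the balance of probabilities, weight is at least 53): (a) net 57−4=53 ≥ 53 — meets; (b) net 89−36=53 ≥ 53 — meets; (c) net 97−44=53 ≥ 53 — meets.
  Stage 1 is satisfied; the onus moves to the authority.
Stage 2 (authority, a heightened civil standard, weight is at least 68): (d) net 81−14=67 < 68 — fails.
  Not every element is met, so the authority fails to carry Stage 2.
The applicant prevails.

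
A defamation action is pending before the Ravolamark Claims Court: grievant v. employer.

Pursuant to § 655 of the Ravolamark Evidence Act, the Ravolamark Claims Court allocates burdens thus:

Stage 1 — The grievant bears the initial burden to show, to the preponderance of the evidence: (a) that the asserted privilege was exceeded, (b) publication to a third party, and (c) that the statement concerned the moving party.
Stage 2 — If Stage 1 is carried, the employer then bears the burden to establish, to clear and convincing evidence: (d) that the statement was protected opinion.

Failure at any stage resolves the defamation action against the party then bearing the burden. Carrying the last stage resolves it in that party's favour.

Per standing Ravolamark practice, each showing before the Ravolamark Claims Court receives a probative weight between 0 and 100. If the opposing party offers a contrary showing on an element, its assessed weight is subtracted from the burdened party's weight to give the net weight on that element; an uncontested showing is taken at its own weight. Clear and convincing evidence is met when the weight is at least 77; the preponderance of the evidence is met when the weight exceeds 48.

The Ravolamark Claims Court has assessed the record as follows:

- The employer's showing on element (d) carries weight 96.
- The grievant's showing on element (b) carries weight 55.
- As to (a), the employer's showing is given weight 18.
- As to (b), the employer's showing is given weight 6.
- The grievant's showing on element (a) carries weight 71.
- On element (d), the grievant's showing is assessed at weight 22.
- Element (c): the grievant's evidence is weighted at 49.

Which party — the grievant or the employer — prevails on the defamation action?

Stage 1 (grievant, the preponderance of the evidence, weight exceeds 48): (a) net 71−18=53 > 48 — meets; (b) net 55−6=49 > 48 — meets; (c) 49 > 48 — meets.
  Stage 1 is satisfied; the onus moves to the employer.
Stage 2 (employer, clear and convincing evidence, weight is at least 77): (d) net 96−22=74 < 77 — fails.
  Stage 2 not carried; the employer fails its burden.
The analysis ends at Stage 2; the grievant prevails.

grievant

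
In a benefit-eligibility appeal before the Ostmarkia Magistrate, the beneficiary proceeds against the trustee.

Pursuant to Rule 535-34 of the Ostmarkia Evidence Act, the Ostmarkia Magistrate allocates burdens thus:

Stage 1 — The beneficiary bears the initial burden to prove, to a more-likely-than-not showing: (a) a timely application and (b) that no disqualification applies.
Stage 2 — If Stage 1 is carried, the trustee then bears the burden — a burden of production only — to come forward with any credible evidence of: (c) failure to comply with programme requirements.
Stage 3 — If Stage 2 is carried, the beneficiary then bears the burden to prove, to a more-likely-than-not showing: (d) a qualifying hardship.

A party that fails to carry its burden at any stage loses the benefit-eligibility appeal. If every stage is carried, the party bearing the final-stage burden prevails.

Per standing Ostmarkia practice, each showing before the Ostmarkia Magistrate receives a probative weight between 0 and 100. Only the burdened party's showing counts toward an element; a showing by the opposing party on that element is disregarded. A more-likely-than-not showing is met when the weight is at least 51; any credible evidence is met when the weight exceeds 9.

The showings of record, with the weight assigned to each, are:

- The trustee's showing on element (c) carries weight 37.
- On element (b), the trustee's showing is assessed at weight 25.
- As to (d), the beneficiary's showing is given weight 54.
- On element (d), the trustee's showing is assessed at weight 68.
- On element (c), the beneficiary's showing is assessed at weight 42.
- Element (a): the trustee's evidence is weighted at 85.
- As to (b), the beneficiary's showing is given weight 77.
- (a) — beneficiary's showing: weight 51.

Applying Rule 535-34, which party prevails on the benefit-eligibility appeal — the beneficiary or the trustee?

At Stage 1 the beneficiary must meet a more-likely-than-not showing (weight is at least 51): on (a) the weight is 51 (the trustee's 85 is given no effect), which does reach 51, so (a) meets the standard; on (b) the weight is 77 (the trustee's 25 is given no effect), ≥ 51, so (b) meets the standard.
  Stage 1 is satisfied; the onus moves to the trustee.
At Stage 2 the trustee must meet any credible evidence (weight exceeds 9): on (c) the weight is 37 (the beneficiary's 42 is given no effect), which does exceed 9, so (c) meets the standard.
  Stage 2 carried; the burden shifts to the beneficiary.
At Stage 3 the beneficiary must meet a more-likely-than-not showing (weight is at least 51): on (d) the weight is 54 (the trustee's 68 is given no effect), ≥ 51, so (d) meets the standard.
  The beneficiary carries the last stage.
With every stage satisfied, the beneficiary prevails.

beneficiary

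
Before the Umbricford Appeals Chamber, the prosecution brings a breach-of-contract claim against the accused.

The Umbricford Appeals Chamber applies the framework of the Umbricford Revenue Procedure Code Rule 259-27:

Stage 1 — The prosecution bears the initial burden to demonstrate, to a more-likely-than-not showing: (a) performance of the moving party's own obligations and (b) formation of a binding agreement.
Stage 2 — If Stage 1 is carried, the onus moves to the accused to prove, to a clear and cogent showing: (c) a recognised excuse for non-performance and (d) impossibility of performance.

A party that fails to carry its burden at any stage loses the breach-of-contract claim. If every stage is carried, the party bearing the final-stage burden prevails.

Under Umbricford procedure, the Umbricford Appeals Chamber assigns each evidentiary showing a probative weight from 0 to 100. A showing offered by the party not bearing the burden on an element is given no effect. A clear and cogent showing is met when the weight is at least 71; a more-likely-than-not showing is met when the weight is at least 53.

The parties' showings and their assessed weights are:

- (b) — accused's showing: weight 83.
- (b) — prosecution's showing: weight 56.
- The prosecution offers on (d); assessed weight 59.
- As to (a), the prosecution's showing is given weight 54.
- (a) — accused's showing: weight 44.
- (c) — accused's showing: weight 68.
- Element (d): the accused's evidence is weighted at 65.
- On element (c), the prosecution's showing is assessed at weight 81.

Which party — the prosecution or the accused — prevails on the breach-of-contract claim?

prosecution

Stage 1 — burden on prosecution; standard: a more-likely-than-not showing (weight is at least 53).
    (a): 54 (accused's 44 disregarded) ≥ 53 [met]
    (b): 56 (accused's 83 disregarded) ≥ 53 [met]
  All elements met. The burden passes to the accused.
Stage 2 — burden on accused; standard: a clear and cogent showing (weight is at least 71).
    (c): 68 (prosecution's 81 disregarded) < 71 [not met]
    (d): 65 (prosecution's 59 disregarded) < 71 [not met]
  Not every element is met, so the accused fails to carry Stage 2.
The prosecution prevails.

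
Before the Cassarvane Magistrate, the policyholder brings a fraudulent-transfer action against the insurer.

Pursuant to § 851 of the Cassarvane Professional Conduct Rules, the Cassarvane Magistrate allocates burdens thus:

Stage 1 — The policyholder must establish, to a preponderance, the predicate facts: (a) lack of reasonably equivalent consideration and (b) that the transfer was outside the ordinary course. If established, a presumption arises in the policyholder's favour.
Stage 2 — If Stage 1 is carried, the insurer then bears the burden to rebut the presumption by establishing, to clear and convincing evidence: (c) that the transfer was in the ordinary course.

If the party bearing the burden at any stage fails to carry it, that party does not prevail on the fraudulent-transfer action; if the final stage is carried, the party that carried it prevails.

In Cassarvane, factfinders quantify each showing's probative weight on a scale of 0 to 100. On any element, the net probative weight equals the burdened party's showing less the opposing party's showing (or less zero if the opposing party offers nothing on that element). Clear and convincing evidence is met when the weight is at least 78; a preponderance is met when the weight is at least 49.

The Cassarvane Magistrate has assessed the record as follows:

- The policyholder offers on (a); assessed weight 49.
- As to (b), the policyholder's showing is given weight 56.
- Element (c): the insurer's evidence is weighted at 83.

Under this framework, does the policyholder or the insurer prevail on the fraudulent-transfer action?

Stage 1 — burden on policyholder; standard: a preponderance (weight is at least 49).
    (a): 49 ≥ 49 [met]
    (b): 56 ≥ 49 [met]
  All elements met. The burden passes to the insurer.
Stage 2 — burden on insurer; standard: clear and convincing evidence (weight is at least 78).
    (c): 83 ≥ 78 [met]
  All elements met at the final stage.
All stages carried — the insurer prevails.

insurer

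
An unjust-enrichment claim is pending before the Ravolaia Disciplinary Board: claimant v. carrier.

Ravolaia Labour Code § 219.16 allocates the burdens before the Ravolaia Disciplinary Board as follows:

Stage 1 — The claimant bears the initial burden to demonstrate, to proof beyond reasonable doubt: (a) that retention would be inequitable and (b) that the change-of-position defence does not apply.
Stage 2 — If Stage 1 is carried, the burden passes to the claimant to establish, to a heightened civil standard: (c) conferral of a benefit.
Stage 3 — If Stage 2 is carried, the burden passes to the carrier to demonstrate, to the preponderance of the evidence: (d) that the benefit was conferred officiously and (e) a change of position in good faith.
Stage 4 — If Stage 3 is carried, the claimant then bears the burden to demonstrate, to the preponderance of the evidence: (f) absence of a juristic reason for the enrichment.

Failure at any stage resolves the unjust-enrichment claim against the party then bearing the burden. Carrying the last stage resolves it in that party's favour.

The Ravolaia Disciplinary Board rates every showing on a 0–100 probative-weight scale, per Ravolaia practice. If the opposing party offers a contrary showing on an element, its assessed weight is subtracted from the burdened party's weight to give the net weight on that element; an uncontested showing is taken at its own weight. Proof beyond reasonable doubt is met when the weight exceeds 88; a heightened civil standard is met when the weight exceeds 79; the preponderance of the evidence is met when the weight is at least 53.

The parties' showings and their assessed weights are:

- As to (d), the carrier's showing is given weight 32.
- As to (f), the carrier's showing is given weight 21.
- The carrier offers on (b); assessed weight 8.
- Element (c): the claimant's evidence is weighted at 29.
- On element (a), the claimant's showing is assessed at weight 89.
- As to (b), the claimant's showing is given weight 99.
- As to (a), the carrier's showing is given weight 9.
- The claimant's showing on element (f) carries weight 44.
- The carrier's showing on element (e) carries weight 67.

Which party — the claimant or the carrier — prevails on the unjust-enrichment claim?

carrier

Stage 1 — burden on claimant; standard: proof beyond reasonable doubt (weight exceeds 88).
    (a): 89 − 9 = 80 ≤ 88 [not met]
    (b): 99 − 8 = 91 > 88 [met]
  Stage 1 not carried; the claimant fails its burden.
So the carrier prevails.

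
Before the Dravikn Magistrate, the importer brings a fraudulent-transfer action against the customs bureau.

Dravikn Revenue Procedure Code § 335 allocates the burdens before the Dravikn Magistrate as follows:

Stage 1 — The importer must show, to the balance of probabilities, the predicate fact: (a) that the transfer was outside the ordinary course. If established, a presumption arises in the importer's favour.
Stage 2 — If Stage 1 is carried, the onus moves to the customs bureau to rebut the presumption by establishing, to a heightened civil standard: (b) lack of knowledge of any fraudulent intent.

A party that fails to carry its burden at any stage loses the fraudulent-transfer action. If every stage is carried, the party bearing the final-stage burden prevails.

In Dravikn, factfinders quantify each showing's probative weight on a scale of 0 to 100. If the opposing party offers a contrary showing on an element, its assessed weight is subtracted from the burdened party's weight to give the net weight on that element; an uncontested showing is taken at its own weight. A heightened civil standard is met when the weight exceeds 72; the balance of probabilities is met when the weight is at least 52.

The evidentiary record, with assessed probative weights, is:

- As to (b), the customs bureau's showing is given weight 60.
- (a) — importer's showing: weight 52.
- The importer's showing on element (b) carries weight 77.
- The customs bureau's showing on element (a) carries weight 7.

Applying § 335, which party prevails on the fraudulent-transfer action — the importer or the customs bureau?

Stage 1 (importer, the balance of probabilities, weight is at least 52): (a) net 52−7=45 < 52 — fails.
  Stage 1 not carried; the importer fails its burden.
The analysis ends at Stage 1; the customs bureau prevails.

customs bureau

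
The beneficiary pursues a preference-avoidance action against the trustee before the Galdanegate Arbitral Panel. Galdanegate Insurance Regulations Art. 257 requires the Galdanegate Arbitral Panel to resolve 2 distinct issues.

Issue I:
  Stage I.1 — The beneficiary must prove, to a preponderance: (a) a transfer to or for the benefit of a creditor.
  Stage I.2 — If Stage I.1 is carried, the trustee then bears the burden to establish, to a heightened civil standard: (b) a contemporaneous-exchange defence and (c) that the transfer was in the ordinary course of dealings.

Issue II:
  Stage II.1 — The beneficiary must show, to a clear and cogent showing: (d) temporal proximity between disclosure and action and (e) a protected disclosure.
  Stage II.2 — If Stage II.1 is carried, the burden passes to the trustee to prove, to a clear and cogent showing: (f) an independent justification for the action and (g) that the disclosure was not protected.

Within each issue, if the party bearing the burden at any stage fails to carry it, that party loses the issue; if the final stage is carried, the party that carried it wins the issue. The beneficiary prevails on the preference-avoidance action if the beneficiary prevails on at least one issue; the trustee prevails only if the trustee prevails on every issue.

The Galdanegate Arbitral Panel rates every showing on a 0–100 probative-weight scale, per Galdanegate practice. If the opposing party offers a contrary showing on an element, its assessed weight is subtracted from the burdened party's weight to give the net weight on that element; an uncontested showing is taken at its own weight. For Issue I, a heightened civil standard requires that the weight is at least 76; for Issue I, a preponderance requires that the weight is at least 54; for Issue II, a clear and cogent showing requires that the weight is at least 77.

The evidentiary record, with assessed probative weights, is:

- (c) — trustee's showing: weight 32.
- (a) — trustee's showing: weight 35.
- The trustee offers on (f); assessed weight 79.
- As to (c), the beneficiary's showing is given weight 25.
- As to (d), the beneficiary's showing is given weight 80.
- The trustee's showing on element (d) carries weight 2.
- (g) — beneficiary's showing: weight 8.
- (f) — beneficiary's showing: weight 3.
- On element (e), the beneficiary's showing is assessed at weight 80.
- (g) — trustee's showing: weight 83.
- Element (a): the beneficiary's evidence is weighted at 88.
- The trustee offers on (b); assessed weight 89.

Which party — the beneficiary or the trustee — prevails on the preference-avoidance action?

— Issue I —
At Stage I.1 the beneficiary must meet a preponderance (weight is at least 54): on (a) the weight is 88 less the opposing 35 gives net 53, which does not reach 54, so (a) does not meet the standard.
  The beneficiary does not carry Stage I.1.
So the trustee prevails on this issue.
— Issue II —
At Stage II.1 the beneficiary must meet a clear and cogent showing (weight is at least 77): on (d) the weight is 80 less the opposing 2 gives net 78, which does reach 77, so (d) meets the standard; on (e) the weight is 80, ≥ 77, so (e) meets the standard.
  Stage II.1 carried; the burden shifts to the trustee.
At Stage II.2 the trustee must meet a clear and cogent showing (weight is at least 77): on (f) the weight is 79 less the opposing 3 gives net 76, < 77, so (f) does not meet the standard; on (g) the weight is 83 less the opposing 8 gives net 75, which does not reach 77, so (g) does not meet the standard.
  The trustee does not carry Stage II.2.
The beneficiary prevails on this issue.
Per-issue: Issue I → trustee; Issue II → beneficiary. The beneficiary must prevail on at least one issue; overall, the beneficiary prevails.

beneficiary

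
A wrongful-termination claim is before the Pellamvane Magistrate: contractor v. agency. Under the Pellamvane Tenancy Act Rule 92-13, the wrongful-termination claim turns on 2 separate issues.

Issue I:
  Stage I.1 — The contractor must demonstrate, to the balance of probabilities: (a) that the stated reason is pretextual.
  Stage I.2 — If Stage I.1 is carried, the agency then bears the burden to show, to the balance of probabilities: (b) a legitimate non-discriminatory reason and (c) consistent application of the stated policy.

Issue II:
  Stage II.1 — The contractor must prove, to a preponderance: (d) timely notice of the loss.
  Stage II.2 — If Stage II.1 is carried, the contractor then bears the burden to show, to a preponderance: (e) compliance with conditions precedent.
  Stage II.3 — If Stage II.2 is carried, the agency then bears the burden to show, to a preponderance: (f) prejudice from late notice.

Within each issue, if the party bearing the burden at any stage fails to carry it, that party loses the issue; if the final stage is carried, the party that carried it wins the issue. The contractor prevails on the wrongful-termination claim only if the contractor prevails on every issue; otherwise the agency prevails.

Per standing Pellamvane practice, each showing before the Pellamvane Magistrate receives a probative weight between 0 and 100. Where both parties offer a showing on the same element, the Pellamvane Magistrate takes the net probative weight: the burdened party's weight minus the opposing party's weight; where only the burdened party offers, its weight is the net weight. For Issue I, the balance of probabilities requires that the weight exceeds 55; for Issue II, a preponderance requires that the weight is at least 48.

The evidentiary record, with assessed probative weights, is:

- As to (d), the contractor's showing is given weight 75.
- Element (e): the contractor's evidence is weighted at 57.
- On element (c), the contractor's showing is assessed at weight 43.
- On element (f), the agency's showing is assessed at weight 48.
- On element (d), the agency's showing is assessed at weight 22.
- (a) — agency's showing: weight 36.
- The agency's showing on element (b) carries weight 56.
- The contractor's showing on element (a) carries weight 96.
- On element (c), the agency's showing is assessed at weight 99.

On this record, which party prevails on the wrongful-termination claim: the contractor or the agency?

— Issue I —
Stage I.1 — burden on contractor; standard: the balance of probabilities (weight exceeds 55).
    (a): 96 − 36 = 60 > 55 [met]
  Stage I.1 is satisfied; the onus moves to the agency.
Stage I.2 — burden on agency; standard: the balance of probabilities (weight exceeds 55).
    (b): 56 > 55 [met]
    (c): 99 − 43 = 56 > 55 [met]
  Stage I.2 carried; the final stage is satisfied.
All stages carried — the agency prevails on this issue.
— Issue II —
Stage II.1 (contractor, a preponderance, weight is at least 48): (d) net 75−22=53 ≥ 48 — meets.
  All elements met. The contractor retains the burden for Stage II.2.
Stage II.2 (contractor, a preponderance, weight is at least 48): (e) 57 ≥ 48 — meets.
  The contractor carries Stage II.2; the agency now bears the burden.
Stage II.3 (agency, a preponderance, weight is at least 48): (f) 48 ≥ 48 — meets.
  All elements met at the final stage.
With every stage satisfied, the agency prevails on this issue.
Per-issue: Issue I → agency; Issue II → agency. The contractor must prevail on every issue; overall, the agency prevails.

agency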